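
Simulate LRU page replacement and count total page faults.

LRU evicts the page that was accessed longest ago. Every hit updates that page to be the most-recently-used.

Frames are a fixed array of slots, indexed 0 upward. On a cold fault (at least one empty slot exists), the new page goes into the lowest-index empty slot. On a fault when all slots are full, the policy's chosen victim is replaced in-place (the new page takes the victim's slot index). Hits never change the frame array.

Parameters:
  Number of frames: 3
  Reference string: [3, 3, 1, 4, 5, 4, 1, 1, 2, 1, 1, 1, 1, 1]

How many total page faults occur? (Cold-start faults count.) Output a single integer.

Answer: 5

Derivation:
Step 0: ref 3 → FAULT, frames=[3,-,-]
Step 1: ref 3 → HIT, frames=[3,-,-]
Step 2: ref 1 → FAULT, frames=[3,1,-]
Step 3: ref 4 → FAULT, frames=[3,1,4]
Step 4: ref 5 → FAULT (evict 3), frames=[5,1,4]
Step 5: ref 4 → HIT, frames=[5,1,4]
Step 6: ref 1 → HIT, frames=[5,1,4]
Step 7: ref 1 → HIT, frames=[5,1,4]
Step 8: ref 2 → FAULT (evict 5), frames=[2,1,4]
Step 9: ref 1 → HIT, frames=[2,1,4]
Step 10: ref 1 → HIT, frames=[2,1,4]
Step 11: ref 1 → HIT, frames=[2,1,4]
Step 12: ref 1 → HIT, frames=[2,1,4]
Step 13: ref 1 → HIT, frames=[2,1,4]
Total faults: 5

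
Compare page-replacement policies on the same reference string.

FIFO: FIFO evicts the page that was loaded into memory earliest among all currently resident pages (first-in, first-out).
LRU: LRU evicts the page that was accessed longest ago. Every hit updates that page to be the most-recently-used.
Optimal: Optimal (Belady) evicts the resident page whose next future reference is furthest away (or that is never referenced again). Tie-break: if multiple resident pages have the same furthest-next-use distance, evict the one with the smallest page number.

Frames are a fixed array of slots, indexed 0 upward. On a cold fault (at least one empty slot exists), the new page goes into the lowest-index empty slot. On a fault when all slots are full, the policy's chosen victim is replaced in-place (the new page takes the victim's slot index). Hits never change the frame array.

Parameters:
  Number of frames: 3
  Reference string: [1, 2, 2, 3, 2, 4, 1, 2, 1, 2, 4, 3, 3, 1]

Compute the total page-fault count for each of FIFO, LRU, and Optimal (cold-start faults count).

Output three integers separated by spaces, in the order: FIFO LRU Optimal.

Answer: 7 7 5

Derivation:
--- FIFO ---
  step 0: ref 1 -> FAULT, frames=[1,-,-] (faults so far: 1)
  step 1: ref 2 -> FAULT, frames=[1,2,-] (faults so far: 2)
  step 2: ref 2 -> HIT, frames=[1,2,-] (faults so far: 2)
  step 3: ref 3 -> FAULT, frames=[1,2,3] (faults so far: 3)
  step 4: ref 2 -> HIT, frames=[1,2,3] (faults so far: 3)
  step 5: ref 4 -> FAULT, evict 1, frames=[4,2,3] (faults so far: 4)
  step 6: ref 1 -> FAULT, evict 2, frames=[4,1,3] (faults so far: 5)
  step 7: ref 2 -> FAULT, evict 3, frames=[4,1,2] (faults so far: 6)
  step 8: ref 1 -> HIT, frames=[4,1,2] (faults so far: 6)
  step 9: ref 2 -> HIT, frames=[4,1,2] (faults so far: 6)
  step 10: ref 4 -> HIT, frames=[4,1,2] (faults so far: 6)
  step 11: ref 3 -> FAULT, evict 4, frames=[3,1,2] (faults so far: 7)
  step 12: ref 3 -> HIT, frames=[3,1,2] (faults so far: 7)
  step 13: ref 1 -> HIT, frames=[3,1,2] (faults so far: 7)
  FIFO total faults: 7
--- LRU ---
  step 0: ref 1 -> FAULT, frames=[1,-,-] (faults so far: 1)
  step 1: ref 2 -> FAULT, frames=[1,2,-] (faults so far: 2)
  step 2: ref 2 -> HIT, frames=[1,2,-] (faults so far: 2)
  step 3: ref 3 -> FAULT, frames=[1,2,3] (faults so far: 3)
  step 4: ref 2 -> HIT, frames=[1,2,3] (faults so far: 3)
  step 5: ref 4 -> FAULT, evict 1, frames=[4,2,3] (faults so far: 4)
  step 6: ref 1 -> FAULT, evict 3, frames=[4,2,1] (faults so far: 5)
  step 7: ref 2 -> HIT, frames=[4,2,1] (faults so far: 5)
  step 8: ref 1 -> HIT, frames=[4,2,1] (faults so far: 5)
  step 9: ref 2 -> HIT, frames=[4,2,1] (faults so far: 5)
  step 10: ref 4 -> HIT, frames=[4,2,1] (faults so far: 5)
  step 11: ref 3 -> FAULT, evict 1, frames=[4,2,3] (faults so far: 6)
  step 12: ref 3 -> HIT, frames=[4,2,3] (faults so far: 6)
  step 13: ref 1 -> FAULT, evict 2, frames=[4,1,3] (faults so far: 7)
  LRU total faults: 7
--- Optimal ---
  step 0: ref 1 -> FAULT, frames=[1,-,-] (faults so far: 1)
  step 1: ref 2 -> FAULT, frames=[1,2,-] (faults so far: 2)
  step 2: ref 2 -> HIT, frames=[1,2,-] (faults so far: 2)
  step 3: ref 3 -> FAULT, frames=[1,2,3] (faults so far: 3)
  step 4: ref 2 -> HIT, frames=[1,2,3] (faults so far: 3)
  step 5: ref 4 -> FAULT, evict 3, frames=[1,2,4] (faults so far: 4)
  step 6: ref 1 -> HIT, frames=[1,2,4] (faults so far: 4)
  step 7: ref 2 -> HIT, frames=[1,2,4] (faults so far: 4)
  step 8: ref 1 -> HIT, frames=[1,2,4] (faults so far: 4)
  step 9: ref 2 -> HIT, frames=[1,2,4] (faults so far: 4)
  step 10: ref 4 -> HIT, frames=[1,2,4] (faults so far: 4)
  step 11: ref 3 -> FAULT, evict 2, frames=[1,3,4] (faults so far: 5)
  step 12: ref 3 -> HIT, frames=[1,3,4] (faults so far: 5)
  step 13: ref 1 -> HIT, frames=[1,3,4] (faults so far: 5)
  Optimal total faults: 5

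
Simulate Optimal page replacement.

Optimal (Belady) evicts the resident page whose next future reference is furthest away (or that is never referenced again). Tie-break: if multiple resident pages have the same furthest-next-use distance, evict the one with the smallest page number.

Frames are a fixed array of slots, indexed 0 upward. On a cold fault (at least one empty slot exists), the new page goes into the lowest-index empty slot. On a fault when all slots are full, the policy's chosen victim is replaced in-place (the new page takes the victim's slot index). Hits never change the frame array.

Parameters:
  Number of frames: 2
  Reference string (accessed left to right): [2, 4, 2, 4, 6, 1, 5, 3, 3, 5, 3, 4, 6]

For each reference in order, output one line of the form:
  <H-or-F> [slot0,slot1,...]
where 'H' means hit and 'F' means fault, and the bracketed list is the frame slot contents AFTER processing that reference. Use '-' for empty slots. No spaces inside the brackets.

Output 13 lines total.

F [2,-]
F [2,4]
H [2,4]
H [2,4]
F [6,4]
F [1,4]
F [5,4]
F [5,3]
H [5,3]
H [5,3]
H [5,3]
F [5,4]
F [5,6]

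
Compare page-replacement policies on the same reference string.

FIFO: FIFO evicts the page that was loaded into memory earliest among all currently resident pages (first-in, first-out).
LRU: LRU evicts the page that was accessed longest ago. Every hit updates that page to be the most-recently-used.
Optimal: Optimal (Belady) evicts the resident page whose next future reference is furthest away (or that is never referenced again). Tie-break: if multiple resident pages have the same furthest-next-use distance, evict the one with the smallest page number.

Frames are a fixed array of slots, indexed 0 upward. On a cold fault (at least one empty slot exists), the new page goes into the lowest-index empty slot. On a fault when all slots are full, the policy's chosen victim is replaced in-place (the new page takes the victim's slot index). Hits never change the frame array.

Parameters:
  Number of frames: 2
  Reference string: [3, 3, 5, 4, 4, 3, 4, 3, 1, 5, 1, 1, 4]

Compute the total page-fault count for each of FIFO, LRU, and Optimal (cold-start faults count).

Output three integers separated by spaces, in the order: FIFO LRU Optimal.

--- FIFO ---
  step 0: ref 3 -> FAULT, frames=[3,-] (faults so far: 1)
  step 1: ref 3 -> HIT, frames=[3,-] (faults so far: 1)
  step 2: ref 5 -> FAULT, frames=[3,5] (faults so far: 2)
  step 3: ref 4 -> FAULT, evict 3, frames=[4,5] (faults so far: 3)
  step 4: ref 4 -> HIT, frames=[4,5] (faults so far: 3)
  step 5: ref 3 -> FAULT, evict 5, frames=[4,3] (faults so far: 4)
  step 6: ref 4 -> HIT, frames=[4,3] (faults so far: 4)
  step 7: ref 3 -> HIT, frames=[4,3] (faults so far: 4)
  step 8: ref 1 -> FAULT, evict 4, frames=[1,3] (faults so far: 5)
  step 9: ref 5 -> FAULT, evict 3, frames=[1,5] (faults so far: 6)
  step 10: ref 1 -> HIT, frames=[1,5] (faults so far: 6)
  step 11: ref 1 -> HIT, frames=[1,5] (faults so far: 6)
  step 12: ref 4 -> FAULT, evict 1, frames=[4,5] (faults so far: 7)
  FIFO total faults: 7
--- LRU ---
  step 0: ref 3 -> FAULT, frames=[3,-] (faults so far: 1)
  step 1: ref 3 -> HIT, frames=[3,-] (faults so far: 1)
  step 2: ref 5 -> FAULT, frames=[3,5] (faults so far: 2)
  step 3: ref 4 -> FAULT, evict 3, frames=[4,5] (faults so far: 3)
  step 4: ref 4 -> HIT, frames=[4,5] (faults so far: 3)
  step 5: ref 3 -> FAULT, evict 5, frames=[4,3] (faults so far: 4)
  step 6: ref 4 -> HIT, frames=[4,3] (faults so far: 4)
  step 7: ref 3 -> HIT, frames=[4,3] (faults so far: 4)
  step 8: ref 1 -> FAULT, evict 4, frames=[1,3] (faults so far: 5)
  step 9: ref 5 -> FAULT, evict 3, frames=[1,5] (faults so far: 6)
  step 10: ref 1 -> HIT, frames=[1,5] (faults so far: 6)
  step 11: ref 1 -> HIT, frames=[1,5] (faults so far: 6)
  step 12: ref 4 -> FAULT, evict 5, frames=[1,4] (faults so far: 7)
  LRU total faults: 7
--- Optimal ---
  step 0: ref 3 -> FAULT, frames=[3,-] (faults so far: 1)
  step 1: ref 3 -> HIT, frames=[3,-] (faults so far: 1)
  step 2: ref 5 -> FAULT, frames=[3,5] (faults so far: 2)
  step 3: ref 4 -> FAULT, evict 5, frames=[3,4] (faults so far: 3)
  step 4: ref 4 -> HIT, frames=[3,4] (faults so far: 3)
  step 5: ref 3 -> HIT, frames=[3,4] (faults so far: 3)
  step 6: ref 4 -> HIT, frames=[3,4] (faults so far: 3)
  step 7: ref 3 -> HIT, frames=[3,4] (faults so far: 3)
  step 8: ref 1 -> FAULT, evict 3, frames=[1,4] (faults so far: 4)
  step 9: ref 5 -> FAULT, evict 4, frames=[1,5] (faults so far: 5)
  step 10: ref 1 -> HIT, frames=[1,5] (faults so far: 5)
  step 11: ref 1 -> HIT, frames=[1,5] (faults so far: 5)
  step 12: ref 4 -> FAULT, evict 1, frames=[4,5] (faults so far: 6)
  Optimal total faults: 6

Answer: 7 7 6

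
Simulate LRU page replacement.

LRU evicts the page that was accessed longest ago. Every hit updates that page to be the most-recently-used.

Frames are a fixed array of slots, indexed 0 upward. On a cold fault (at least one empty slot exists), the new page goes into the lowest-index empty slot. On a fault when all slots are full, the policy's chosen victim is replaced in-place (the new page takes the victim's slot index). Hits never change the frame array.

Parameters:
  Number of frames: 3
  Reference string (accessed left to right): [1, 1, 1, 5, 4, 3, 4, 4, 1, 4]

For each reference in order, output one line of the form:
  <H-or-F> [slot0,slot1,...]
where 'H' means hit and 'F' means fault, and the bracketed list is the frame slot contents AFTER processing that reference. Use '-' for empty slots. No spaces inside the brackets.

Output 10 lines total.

F [1,-,-]
H [1,-,-]
H [1,-,-]
F [1,5,-]
F [1,5,4]
F [3,5,4]
H [3,5,4]
H [3,5,4]
F [3,1,4]
H [3,1,4]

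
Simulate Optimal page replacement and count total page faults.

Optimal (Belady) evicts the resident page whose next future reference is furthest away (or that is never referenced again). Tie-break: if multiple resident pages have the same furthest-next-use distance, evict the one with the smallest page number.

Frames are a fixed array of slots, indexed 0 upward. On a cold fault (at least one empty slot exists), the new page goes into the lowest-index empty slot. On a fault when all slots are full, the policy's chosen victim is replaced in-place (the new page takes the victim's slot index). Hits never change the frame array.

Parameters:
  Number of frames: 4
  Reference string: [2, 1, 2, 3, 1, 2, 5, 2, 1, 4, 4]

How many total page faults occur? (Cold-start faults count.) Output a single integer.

Step 0: ref 2 → FAULT, frames=[2,-,-,-]
Step 1: ref 1 → FAULT, frames=[2,1,-,-]
Step 2: ref 2 → HIT, frames=[2,1,-,-]
Step 3: ref 3 → FAULT, frames=[2,1,3,-]
Step 4: ref 1 → HIT, frames=[2,1,3,-]
Step 5: ref 2 → HIT, frames=[2,1,3,-]
Step 6: ref 5 → FAULT, frames=[2,1,3,5]
Step 7: ref 2 → HIT, frames=[2,1,3,5]
Step 8: ref 1 → HIT, frames=[2,1,3,5]
Step 9: ref 4 → FAULT (evict 1), frames=[2,4,3,5]
Step 10: ref 4 → HIT, frames=[2,4,3,5]
Total faults: 5

Answer: 5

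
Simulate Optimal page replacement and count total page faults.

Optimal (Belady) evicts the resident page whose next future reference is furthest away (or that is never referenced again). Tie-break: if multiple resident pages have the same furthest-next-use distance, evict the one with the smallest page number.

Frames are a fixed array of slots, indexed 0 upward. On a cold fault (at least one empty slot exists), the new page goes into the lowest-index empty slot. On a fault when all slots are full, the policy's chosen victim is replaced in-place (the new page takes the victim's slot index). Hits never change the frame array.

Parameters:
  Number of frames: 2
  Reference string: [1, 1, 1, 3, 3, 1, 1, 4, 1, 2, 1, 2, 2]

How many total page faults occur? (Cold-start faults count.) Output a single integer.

Answer: 4

Derivation:
Step 0: ref 1 → FAULT, frames=[1,-]
Step 1: ref 1 → HIT, frames=[1,-]
Step 2: ref 1 → HIT, frames=[1,-]
Step 3: ref 3 → FAULT, frames=[1,3]
Step 4: ref 3 → HIT, frames=[1,3]
Step 5: ref 1 → HIT, frames=[1,3]
Step 6: ref 1 → HIT, frames=[1,3]
Step 7: ref 4 → FAULT (evict 3), frames=[1,4]
Step 8: ref 1 → HIT, frames=[1,4]
Step 9: ref 2 → FAULT (evict 4), frames=[1,2]
Step 10: ref 1 → HIT, frames=[1,2]
Step 11: ref 2 → HIT, frames=[1,2]
Step 12: ref 2 → HIT, frames=[1,2]
Total faults: 4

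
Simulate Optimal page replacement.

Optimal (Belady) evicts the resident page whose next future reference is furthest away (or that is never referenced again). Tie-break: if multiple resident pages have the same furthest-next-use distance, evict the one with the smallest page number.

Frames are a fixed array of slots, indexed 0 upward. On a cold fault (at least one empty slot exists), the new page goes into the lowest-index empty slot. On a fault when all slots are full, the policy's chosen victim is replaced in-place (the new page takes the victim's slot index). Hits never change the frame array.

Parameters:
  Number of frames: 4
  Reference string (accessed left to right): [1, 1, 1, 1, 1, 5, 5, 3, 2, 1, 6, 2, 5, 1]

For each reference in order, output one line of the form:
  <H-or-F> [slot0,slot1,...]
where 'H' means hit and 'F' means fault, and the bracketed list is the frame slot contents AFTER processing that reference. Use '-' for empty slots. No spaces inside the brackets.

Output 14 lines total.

F [1,-,-,-]
H [1,-,-,-]
H [1,-,-,-]
H [1,-,-,-]
H [1,-,-,-]
F [1,5,-,-]
H [1,5,-,-]
F [1,5,3,-]
F [1,5,3,2]
H [1,5,3,2]
F [1,5,6,2]
H [1,5,6,2]
H [1,5,6,2]
H [1,5,6,2]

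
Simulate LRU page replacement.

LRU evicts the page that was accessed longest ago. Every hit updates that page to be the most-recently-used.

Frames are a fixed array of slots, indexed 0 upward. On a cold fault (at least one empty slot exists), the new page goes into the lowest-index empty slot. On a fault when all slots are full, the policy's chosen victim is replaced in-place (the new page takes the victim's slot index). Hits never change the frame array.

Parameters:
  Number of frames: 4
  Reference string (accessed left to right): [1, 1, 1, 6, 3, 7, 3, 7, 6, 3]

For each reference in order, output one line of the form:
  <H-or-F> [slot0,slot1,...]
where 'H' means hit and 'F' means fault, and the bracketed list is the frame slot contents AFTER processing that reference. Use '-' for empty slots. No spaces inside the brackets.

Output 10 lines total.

F [1,-,-,-]
H [1,-,-,-]
H [1,-,-,-]
F [1,6,-,-]
F [1,6,3,-]
F [1,6,3,7]
H [1,6,3,7]
H [1,6,3,7]
H [1,6,3,7]
H [1,6,3,7]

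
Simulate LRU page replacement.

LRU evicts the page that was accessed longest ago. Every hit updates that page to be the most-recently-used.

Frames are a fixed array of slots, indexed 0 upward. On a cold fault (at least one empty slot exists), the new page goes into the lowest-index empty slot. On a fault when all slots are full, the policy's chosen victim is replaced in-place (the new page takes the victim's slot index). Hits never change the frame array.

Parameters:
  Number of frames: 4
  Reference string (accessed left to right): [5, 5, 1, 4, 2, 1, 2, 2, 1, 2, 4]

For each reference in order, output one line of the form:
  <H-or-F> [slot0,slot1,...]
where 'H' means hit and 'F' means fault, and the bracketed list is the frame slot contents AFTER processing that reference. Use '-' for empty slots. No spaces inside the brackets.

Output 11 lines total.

F [5,-,-,-]
H [5,-,-,-]
F [5,1,-,-]
F [5,1,4,-]
F [5,1,4,2]
H [5,1,4,2]
H [5,1,4,2]
H [5,1,4,2]
H [5,1,4,2]
H [5,1,4,2]
H [5,1,4,2]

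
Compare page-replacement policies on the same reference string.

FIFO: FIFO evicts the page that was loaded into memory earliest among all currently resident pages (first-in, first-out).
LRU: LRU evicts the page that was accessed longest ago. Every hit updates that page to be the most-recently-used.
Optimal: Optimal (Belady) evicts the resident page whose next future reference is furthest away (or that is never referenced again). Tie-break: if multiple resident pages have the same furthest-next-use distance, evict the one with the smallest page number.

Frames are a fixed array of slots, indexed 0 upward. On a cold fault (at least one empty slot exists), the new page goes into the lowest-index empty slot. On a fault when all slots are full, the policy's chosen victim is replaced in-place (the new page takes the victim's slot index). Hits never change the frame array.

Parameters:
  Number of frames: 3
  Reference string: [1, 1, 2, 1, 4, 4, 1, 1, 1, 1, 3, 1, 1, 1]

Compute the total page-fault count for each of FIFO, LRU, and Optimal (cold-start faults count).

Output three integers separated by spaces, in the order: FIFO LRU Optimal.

Answer: 5 4 4

Derivation:
--- FIFO ---
  step 0: ref 1 -> FAULT, frames=[1,-,-] (faults so far: 1)
  step 1: ref 1 -> HIT, frames=[1,-,-] (faults so far: 1)
  step 2: ref 2 -> FAULT, frames=[1,2,-] (faults so far: 2)
  step 3: ref 1 -> HIT, frames=[1,2,-] (faults so far: 2)
  step 4: ref 4 -> FAULT, frames=[1,2,4] (faults so far: 3)
  step 5: ref 4 -> HIT, frames=[1,2,4] (faults so far: 3)
  step 6: ref 1 -> HIT, frames=[1,2,4] (faults so far: 3)
  step 7: ref 1 -> HIT, frames=[1,2,4] (faults so far: 3)
  step 8: ref 1 -> HIT, frames=[1,2,4] (faults so far: 3)
  step 9: ref 1 -> HIT, frames=[1,2,4] (faults so far: 3)
  step 10: ref 3 -> FAULT, evict 1, frames=[3,2,4] (faults so far: 4)
  step 11: ref 1 -> FAULT, evict 2, frames=[3,1,4] (faults so far: 5)
  step 12: ref 1 -> HIT, frames=[3,1,4] (faults so far: 5)
  step 13: ref 1 -> HIT, frames=[3,1,4] (faults so far: 5)
  FIFO total faults: 5
--- LRU ---
  step 0: ref 1 -> FAULT, frames=[1,-,-] (faults so far: 1)
  step 1: ref 1 -> HIT, frames=[1,-,-] (faults so far: 1)
  step 2: ref 2 -> FAULT, frames=[1,2,-] (faults so far: 2)
  step 3: ref 1 -> HIT, frames=[1,2,-] (faults so far: 2)
  step 4: ref 4 -> FAULT, frames=[1,2,4] (faults so far: 3)
  step 5: ref 4 -> HIT, frames=[1,2,4] (faults so far: 3)
  step 6: ref 1 -> HIT, frames=[1,2,4] (faults so far: 3)
  step 7: ref 1 -> HIT, frames=[1,2,4] (faults so far: 3)
  step 8: ref 1 -> HIT, frames=[1,2,4] (faults so far: 3)
  step 9: ref 1 -> HIT, frames=[1,2,4] (faults so far: 3)
  step 10: ref 3 -> FAULT, evict 2, frames=[1,3,4] (faults so far: 4)
  step 11: ref 1 -> HIT, frames=[1,3,4] (faults so far: 4)
  step 12: ref 1 -> HIT, frames=[1,3,4] (faults so far: 4)
  step 13: ref 1 -> HIT, frames=[1,3,4] (faults so far: 4)
  LRU total faults: 4
--- Optimal ---
  step 0: ref 1 -> FAULT, frames=[1,-,-] (faults so far: 1)
  step 1: ref 1 -> HIT, frames=[1,-,-] (faults so far: 1)
  step 2: ref 2 -> FAULT, frames=[1,2,-] (faults so far: 2)
  step 3: ref 1 -> HIT, frames=[1,2,-] (faults so far: 2)
  step 4: ref 4 -> FAULT, frames=[1,2,4] (faults so far: 3)
  step 5: ref 4 -> HIT, frames=[1,2,4] (faults so far: 3)
  step 6: ref 1 -> HIT, frames=[1,2,4] (faults so far: 3)
  step 7: ref 1 -> HIT, frames=[1,2,4] (faults so far: 3)
  step 8: ref 1 -> HIT, frames=[1,2,4] (faults so far: 3)
  step 9: ref 1 -> HIT, frames=[1,2,4] (faults so far: 3)
  step 10: ref 3 -> FAULT, evict 2, frames=[1,3,4] (faults so far: 4)
  step 11: ref 1 -> HIT, frames=[1,3,4] (faults so far: 4)
  step 12: ref 1 -> HIT, frames=[1,3,4] (faults so far: 4)
  step 13: ref 1 -> HIT, frames=[1,3,4] (faults so far: 4)
  Optimal total faults: 4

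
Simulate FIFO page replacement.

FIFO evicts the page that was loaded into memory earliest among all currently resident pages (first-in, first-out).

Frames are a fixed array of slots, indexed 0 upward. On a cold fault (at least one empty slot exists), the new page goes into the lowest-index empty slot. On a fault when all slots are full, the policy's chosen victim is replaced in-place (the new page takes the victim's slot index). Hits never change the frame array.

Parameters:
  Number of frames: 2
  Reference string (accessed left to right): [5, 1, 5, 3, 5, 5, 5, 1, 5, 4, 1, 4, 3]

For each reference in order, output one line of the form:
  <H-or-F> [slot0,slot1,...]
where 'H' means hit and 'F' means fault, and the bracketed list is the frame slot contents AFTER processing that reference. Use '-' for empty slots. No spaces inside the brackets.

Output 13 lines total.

F [5,-]
F [5,1]
H [5,1]
F [3,1]
F [3,5]
H [3,5]
H [3,5]
F [1,5]
H [1,5]
F [1,4]
H [1,4]
H [1,4]
F [3,4]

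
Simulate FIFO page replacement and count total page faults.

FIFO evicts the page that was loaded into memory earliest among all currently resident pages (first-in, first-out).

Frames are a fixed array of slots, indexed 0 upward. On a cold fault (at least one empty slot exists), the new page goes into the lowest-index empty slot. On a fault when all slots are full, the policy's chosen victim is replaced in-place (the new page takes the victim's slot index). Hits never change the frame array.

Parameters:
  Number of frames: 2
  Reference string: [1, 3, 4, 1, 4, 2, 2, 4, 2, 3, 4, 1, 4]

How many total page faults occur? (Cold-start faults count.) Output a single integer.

Step 0: ref 1 → FAULT, frames=[1,-]
Step 1: ref 3 → FAULT, frames=[1,3]
Step 2: ref 4 → FAULT (evict 1), frames=[4,3]
Step 3: ref 1 → FAULT (evict 3), frames=[4,1]
Step 4: ref 4 → HIT, frames=[4,1]
Step 5: ref 2 → FAULT (evict 4), frames=[2,1]
Step 6: ref 2 → HIT, frames=[2,1]
Step 7: ref 4 → FAULT (evict 1), frames=[2,4]
Step 8: ref 2 → HIT, frames=[2,4]
Step 9: ref 3 → FAULT (evict 2), frames=[3,4]
Step 10: ref 4 → HIT, frames=[3,4]
Step 11: ref 1 → FAULT (evict 4), frames=[3,1]
Step 12: ref 4 → FAULT (evict 3), frames=[4,1]
Total faults: 9

Answer: 9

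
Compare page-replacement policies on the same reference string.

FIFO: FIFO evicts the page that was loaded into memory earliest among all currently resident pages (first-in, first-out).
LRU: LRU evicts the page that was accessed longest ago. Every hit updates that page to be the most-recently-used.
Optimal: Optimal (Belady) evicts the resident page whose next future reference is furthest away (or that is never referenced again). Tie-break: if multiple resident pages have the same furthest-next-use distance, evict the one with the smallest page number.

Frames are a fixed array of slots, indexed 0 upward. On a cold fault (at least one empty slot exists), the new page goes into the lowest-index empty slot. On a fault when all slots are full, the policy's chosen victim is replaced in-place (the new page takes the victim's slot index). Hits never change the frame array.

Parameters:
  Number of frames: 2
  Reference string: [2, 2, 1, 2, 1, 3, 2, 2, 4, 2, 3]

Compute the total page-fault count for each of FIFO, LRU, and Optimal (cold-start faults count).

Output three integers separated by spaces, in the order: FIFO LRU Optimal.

Answer: 6 6 5

Derivation:
--- FIFO ---
  step 0: ref 2 -> FAULT, frames=[2,-] (faults so far: 1)
  step 1: ref 2 -> HIT, frames=[2,-] (faults so far: 1)
  step 2: ref 1 -> FAULT, frames=[2,1] (faults so far: 2)
  step 3: ref 2 -> HIT, frames=[2,1] (faults so far: 2)
  step 4: ref 1 -> HIT, frames=[2,1] (faults so far: 2)
  step 5: ref 3 -> FAULT, evict 2, frames=[3,1] (faults so far: 3)
  step 6: ref 2 -> FAULT, evict 1, frames=[3,2] (faults so far: 4)
  step 7: ref 2 -> HIT, frames=[3,2] (faults so far: 4)
  step 8: ref 4 -> FAULT, evict 3, frames=[4,2] (faults so far: 5)
  step 9: ref 2 -> HIT, frames=[4,2] (faults so far: 5)
  step 10: ref 3 -> FAULT, evict 2, frames=[4,3] (faults so far: 6)
  FIFO total faults: 6
--- LRU ---
  step 0: ref 2 -> FAULT, frames=[2,-] (faults so far: 1)
  step 1: ref 2 -> HIT, frames=[2,-] (faults so far: 1)
  step 2: ref 1 -> FAULT, frames=[2,1] (faults so far: 2)
  step 3: ref 2 -> HIT, frames=[2,1] (faults so far: 2)
  step 4: ref 1 -> HIT, frames=[2,1] (faults so far: 2)
  step 5: ref 3 -> FAULT, evict 2, frames=[3,1] (faults so far: 3)
  step 6: ref 2 -> FAULT, evict 1, frames=[3,2] (faults so far: 4)
  step 7: ref 2 -> HIT, frames=[3,2] (faults so far: 4)
  step 8: ref 4 -> FAULT, evict 3, frames=[4,2] (faults so far: 5)
  step 9: ref 2 -> HIT, frames=[4,2] (faults so far: 5)
  step 10: ref 3 -> FAULT, evict 4, frames=[3,2] (faults so far: 6)
  LRU total faults: 6
--- Optimal ---
  step 0: ref 2 -> FAULT, frames=[2,-] (faults so far: 1)
  step 1: ref 2 -> HIT, frames=[2,-] (faults so far: 1)
  step 2: ref 1 -> FAULT, frames=[2,1] (faults so far: 2)
  step 3: ref 2 -> HIT, frames=[2,1] (faults so far: 2)
  step 4: ref 1 -> HIT, frames=[2,1] (faults so far: 2)
  step 5: ref 3 -> FAULT, evict 1, frames=[2,3] (faults so far: 3)
  step 6: ref 2 -> HIT, frames=[2,3] (faults so far: 3)
  step 7: ref 2 -> HIT, frames=[2,3] (faults so far: 3)
  step 8: ref 4 -> FAULT, evict 3, frames=[2,4] (faults so far: 4)
  step 9: ref 2 -> HIT, frames=[2,4] (faults so far: 4)
  step 10: ref 3 -> FAULT, evict 2, frames=[3,4] (faults so far: 5)
  Optimal total faults: 5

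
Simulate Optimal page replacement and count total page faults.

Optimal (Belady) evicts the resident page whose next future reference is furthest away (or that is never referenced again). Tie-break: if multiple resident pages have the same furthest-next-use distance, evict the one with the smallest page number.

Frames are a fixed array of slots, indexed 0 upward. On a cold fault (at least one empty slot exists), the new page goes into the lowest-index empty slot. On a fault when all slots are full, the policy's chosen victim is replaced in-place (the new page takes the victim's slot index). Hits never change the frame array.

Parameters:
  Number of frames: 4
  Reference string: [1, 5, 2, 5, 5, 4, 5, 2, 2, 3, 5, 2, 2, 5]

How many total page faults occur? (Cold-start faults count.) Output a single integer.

Step 0: ref 1 → FAULT, frames=[1,-,-,-]
Step 1: ref 5 → FAULT, frames=[1,5,-,-]
Step 2: ref 2 → FAULT, frames=[1,5,2,-]
Step 3: ref 5 → HIT, frames=[1,5,2,-]
Step 4: ref 5 → HIT, frames=[1,5,2,-]
Step 5: ref 4 → FAULT, frames=[1,5,2,4]
Step 6: ref 5 → HIT, frames=[1,5,2,4]
Step 7: ref 2 → HIT, frames=[1,5,2,4]
Step 8: ref 2 → HIT, frames=[1,5,2,4]
Step 9: ref 3 → FAULT (evict 1), frames=[3,5,2,4]
Step 10: ref 5 → HIT, frames=[3,5,2,4]
Step 11: ref 2 → HIT, frames=[3,5,2,4]
Step 12: ref 2 → HIT, frames=[3,5,2,4]
Step 13: ref 5 → HIT, frames=[3,5,2,4]
Total faults: 5

Answer: 5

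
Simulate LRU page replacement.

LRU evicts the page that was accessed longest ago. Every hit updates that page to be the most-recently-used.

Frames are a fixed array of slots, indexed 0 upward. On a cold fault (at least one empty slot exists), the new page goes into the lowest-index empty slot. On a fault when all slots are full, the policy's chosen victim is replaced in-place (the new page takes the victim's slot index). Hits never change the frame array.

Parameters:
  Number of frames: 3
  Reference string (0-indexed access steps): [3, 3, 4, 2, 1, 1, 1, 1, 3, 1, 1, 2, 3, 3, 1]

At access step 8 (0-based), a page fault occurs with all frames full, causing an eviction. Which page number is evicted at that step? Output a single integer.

Step 0: ref 3 -> FAULT, frames=[3,-,-]
Step 1: ref 3 -> HIT, frames=[3,-,-]
Step 2: ref 4 -> FAULT, frames=[3,4,-]
Step 3: ref 2 -> FAULT, frames=[3,4,2]
Step 4: ref 1 -> FAULT, evict 3, frames=[1,4,2]
Step 5: ref 1 -> HIT, frames=[1,4,2]
Step 6: ref 1 -> HIT, frames=[1,4,2]
Step 7: ref 1 -> HIT, frames=[1,4,2]
Step 8: ref 3 -> FAULT, evict 4, frames=[1,3,2]
At step 8: evicted page 4

Answer: 4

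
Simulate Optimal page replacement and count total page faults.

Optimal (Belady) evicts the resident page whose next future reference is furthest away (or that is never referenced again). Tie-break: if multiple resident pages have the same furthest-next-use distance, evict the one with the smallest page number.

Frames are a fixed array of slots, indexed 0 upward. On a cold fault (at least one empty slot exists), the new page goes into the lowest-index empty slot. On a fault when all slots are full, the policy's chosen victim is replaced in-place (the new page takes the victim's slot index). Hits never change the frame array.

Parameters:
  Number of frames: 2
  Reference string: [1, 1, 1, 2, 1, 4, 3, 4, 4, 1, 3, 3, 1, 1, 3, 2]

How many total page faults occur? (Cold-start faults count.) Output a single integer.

Step 0: ref 1 → FAULT, frames=[1,-]
Step 1: ref 1 → HIT, frames=[1,-]
Step 2: ref 1 → HIT, frames=[1,-]
Step 3: ref 2 → FAULT, frames=[1,2]
Step 4: ref 1 → HIT, frames=[1,2]
Step 5: ref 4 → FAULT (evict 2), frames=[1,4]
Step 6: ref 3 → FAULT (evict 1), frames=[3,4]
Step 7: ref 4 → HIT, frames=[3,4]
Step 8: ref 4 → HIT, frames=[3,4]
Step 9: ref 1 → FAULT (evict 4), frames=[3,1]
Step 10: ref 3 → HIT, frames=[3,1]
Step 11: ref 3 → HIT, frames=[3,1]
Step 12: ref 1 → HIT, frames=[3,1]
Step 13: ref 1 → HIT, frames=[3,1]
Step 14: ref 3 → HIT, frames=[3,1]
Step 15: ref 2 → FAULT (evict 1), frames=[3,2]
Total faults: 6

Answer: 6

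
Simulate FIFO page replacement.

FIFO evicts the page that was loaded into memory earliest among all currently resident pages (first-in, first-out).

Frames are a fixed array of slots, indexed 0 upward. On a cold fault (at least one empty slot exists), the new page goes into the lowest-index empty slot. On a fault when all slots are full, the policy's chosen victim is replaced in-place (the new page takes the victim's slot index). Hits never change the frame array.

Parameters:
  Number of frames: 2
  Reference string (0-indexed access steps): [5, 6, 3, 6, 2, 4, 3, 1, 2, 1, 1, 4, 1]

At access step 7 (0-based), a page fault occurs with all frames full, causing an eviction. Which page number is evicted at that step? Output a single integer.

Answer: 4

Derivation:
Step 0: ref 5 -> FAULT, frames=[5,-]
Step 1: ref 6 -> FAULT, frames=[5,6]
Step 2: ref 3 -> FAULT, evict 5, frames=[3,6]
Step 3: ref 6 -> HIT, frames=[3,6]
Step 4: ref 2 -> FAULT, evict 6, frames=[3,2]
Step 5: ref 4 -> FAULT, evict 3, frames=[4,2]
Step 6: ref 3 -> FAULT, evict 2, frames=[4,3]
Step 7: ref 1 -> FAULT, evict 4, frames=[1,3]
At step 7: evicted page 4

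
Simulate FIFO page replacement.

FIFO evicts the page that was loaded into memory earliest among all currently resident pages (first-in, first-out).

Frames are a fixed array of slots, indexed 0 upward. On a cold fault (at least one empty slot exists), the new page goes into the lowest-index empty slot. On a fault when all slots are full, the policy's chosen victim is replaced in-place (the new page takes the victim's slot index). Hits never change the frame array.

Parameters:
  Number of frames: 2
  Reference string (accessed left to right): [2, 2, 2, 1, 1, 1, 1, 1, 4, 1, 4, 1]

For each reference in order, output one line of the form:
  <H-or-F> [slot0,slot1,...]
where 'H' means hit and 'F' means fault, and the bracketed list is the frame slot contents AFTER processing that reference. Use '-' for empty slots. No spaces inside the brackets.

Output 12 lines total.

F [2,-]
H [2,-]
H [2,-]
F [2,1]
H [2,1]
H [2,1]
H [2,1]
H [2,1]
F [4,1]
H [4,1]
H [4,1]
H [4,1]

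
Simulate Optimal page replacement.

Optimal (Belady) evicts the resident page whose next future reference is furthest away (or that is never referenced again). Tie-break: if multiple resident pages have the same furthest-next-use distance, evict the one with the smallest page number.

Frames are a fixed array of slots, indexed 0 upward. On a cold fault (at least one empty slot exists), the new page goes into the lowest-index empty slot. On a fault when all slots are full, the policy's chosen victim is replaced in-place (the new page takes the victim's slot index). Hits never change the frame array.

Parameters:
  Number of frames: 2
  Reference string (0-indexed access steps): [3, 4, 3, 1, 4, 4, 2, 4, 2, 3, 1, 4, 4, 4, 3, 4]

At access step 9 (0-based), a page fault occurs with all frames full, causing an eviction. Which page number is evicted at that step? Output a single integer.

Answer: 2

Derivation:
Step 0: ref 3 -> FAULT, frames=[3,-]
Step 1: ref 4 -> FAULT, frames=[3,4]
Step 2: ref 3 -> HIT, frames=[3,4]
Step 3: ref 1 -> FAULT, evict 3, frames=[1,4]
Step 4: ref 4 -> HIT, frames=[1,4]
Step 5: ref 4 -> HIT, frames=[1,4]
Step 6: ref 2 -> FAULT, evict 1, frames=[2,4]
Step 7: ref 4 -> HIT, frames=[2,4]
Step 8: ref 2 -> HIT, frames=[2,4]
Step 9: ref 3 -> FAULT, evict 2, frames=[3,4]
At step 9: evicted page 2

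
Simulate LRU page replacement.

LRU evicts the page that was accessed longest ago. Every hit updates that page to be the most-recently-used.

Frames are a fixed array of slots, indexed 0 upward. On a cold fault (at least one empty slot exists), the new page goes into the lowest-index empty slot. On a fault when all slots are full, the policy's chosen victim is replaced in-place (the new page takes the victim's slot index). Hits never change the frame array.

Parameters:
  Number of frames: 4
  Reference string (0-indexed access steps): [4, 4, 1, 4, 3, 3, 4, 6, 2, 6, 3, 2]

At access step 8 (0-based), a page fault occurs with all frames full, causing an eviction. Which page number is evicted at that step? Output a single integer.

Step 0: ref 4 -> FAULT, frames=[4,-,-,-]
Step 1: ref 4 -> HIT, frames=[4,-,-,-]
Step 2: ref 1 -> FAULT, frames=[4,1,-,-]
Step 3: ref 4 -> HIT, frames=[4,1,-,-]
Step 4: ref 3 -> FAULT, frames=[4,1,3,-]
Step 5: ref 3 -> HIT, frames=[4,1,3,-]
Step 6: ref 4 -> HIT, frames=[4,1,3,-]
Step 7: ref 6 -> FAULT, frames=[4,1,3,6]
Step 8: ref 2 -> FAULT, evict 1, frames=[4,2,3,6]
At step 8: evicted page 1

Answer: 1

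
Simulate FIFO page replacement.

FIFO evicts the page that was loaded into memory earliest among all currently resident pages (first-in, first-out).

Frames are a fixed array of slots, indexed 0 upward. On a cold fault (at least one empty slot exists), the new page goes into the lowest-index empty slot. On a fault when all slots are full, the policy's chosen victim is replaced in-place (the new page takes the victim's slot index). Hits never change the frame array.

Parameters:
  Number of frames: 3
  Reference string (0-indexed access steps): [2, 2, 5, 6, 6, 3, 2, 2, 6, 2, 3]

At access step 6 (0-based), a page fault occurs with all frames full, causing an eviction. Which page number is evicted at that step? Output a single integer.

Answer: 5

Derivation:
Step 0: ref 2 -> FAULT, frames=[2,-,-]
Step 1: ref 2 -> HIT, frames=[2,-,-]
Step 2: ref 5 -> FAULT, frames=[2,5,-]
Step 3: ref 6 -> FAULT, frames=[2,5,6]
Step 4: ref 6 -> HIT, frames=[2,5,6]
Step 5: ref 3 -> FAULT, evict 2, frames=[3,5,6]
Step 6: ref 2 -> FAULT, evict 5, frames=[3,2,6]
At step 6: evicted page 5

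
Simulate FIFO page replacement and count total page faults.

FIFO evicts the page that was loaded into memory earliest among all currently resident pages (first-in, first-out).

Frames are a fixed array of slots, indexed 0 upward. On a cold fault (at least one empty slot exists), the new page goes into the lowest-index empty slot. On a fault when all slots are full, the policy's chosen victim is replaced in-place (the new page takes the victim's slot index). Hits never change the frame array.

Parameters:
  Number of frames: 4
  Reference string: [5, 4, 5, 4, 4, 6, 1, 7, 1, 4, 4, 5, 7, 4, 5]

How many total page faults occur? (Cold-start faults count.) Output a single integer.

Step 0: ref 5 → FAULT, frames=[5,-,-,-]
Step 1: ref 4 → FAULT, frames=[5,4,-,-]
Step 2: ref 5 → HIT, frames=[5,4,-,-]
Step 3: ref 4 → HIT, frames=[5,4,-,-]
Step 4: ref 4 → HIT, frames=[5,4,-,-]
Step 5: ref 6 → FAULT, frames=[5,4,6,-]
Step 6: ref 1 → FAULT, frames=[5,4,6,1]
Step 7: ref 7 → FAULT (evict 5), frames=[7,4,6,1]
Step 8: ref 1 → HIT, frames=[7,4,6,1]
Step 9: ref 4 → HIT, frames=[7,4,6,1]
Step 10: ref 4 → HIT, frames=[7,4,6,1]
Step 11: ref 5 → FAULT (evict 4), frames=[7,5,6,1]
Step 12: ref 7 → HIT, frames=[7,5,6,1]
Step 13: ref 4 → FAULT (evict 6), frames=[7,5,4,1]
Step 14: ref 5 → HIT, frames=[7,5,4,1]
Total faults: 7

Answer: 7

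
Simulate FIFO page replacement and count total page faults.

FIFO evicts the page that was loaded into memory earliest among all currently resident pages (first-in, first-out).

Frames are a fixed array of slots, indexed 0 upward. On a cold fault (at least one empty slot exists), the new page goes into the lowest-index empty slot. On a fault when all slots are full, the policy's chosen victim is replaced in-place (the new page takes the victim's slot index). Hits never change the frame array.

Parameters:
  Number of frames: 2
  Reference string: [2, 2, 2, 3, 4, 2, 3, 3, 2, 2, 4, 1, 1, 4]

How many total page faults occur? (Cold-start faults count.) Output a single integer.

Step 0: ref 2 → FAULT, frames=[2,-]
Step 1: ref 2 → HIT, frames=[2,-]
Step 2: ref 2 → HIT, frames=[2,-]
Step 3: ref 3 → FAULT, frames=[2,3]
Step 4: ref 4 → FAULT (evict 2), frames=[4,3]
Step 5: ref 2 → FAULT (evict 3), frames=[4,2]
Step 6: ref 3 → FAULT (evict 4), frames=[3,2]
Step 7: ref 3 → HIT, frames=[3,2]
Step 8: ref 2 → HIT, frames=[3,2]
Step 9: ref 2 → HIT, frames=[3,2]
Step 10: ref 4 → FAULT (evict 2), frames=[3,4]
Step 11: ref 1 → FAULT (evict 3), frames=[1,4]
Step 12: ref 1 → HIT, frames=[1,4]
Step 13: ref 4 → HIT, frames=[1,4]
Total faults: 7

Answer: 7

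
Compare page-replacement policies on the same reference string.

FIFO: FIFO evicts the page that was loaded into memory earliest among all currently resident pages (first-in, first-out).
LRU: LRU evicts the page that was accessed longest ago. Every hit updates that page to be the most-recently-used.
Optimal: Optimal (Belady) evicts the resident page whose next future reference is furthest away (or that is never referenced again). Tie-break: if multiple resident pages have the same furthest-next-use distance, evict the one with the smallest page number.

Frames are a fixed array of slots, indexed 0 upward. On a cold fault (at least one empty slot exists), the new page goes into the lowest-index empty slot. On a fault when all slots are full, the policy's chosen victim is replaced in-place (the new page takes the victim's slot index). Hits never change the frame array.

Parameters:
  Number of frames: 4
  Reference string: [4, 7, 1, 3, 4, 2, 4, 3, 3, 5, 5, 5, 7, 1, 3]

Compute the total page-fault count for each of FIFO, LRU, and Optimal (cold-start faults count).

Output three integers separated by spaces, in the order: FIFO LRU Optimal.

Answer: 10 8 7

Derivation:
--- FIFO ---
  step 0: ref 4 -> FAULT, frames=[4,-,-,-] (faults so far: 1)
  step 1: ref 7 -> FAULT, frames=[4,7,-,-] (faults so far: 2)
  step 2: ref 1 -> FAULT, frames=[4,7,1,-] (faults so far: 3)
  step 3: ref 3 -> FAULT, frames=[4,7,1,3] (faults so far: 4)
  step 4: ref 4 -> HIT, frames=[4,7,1,3] (faults so far: 4)
  step 5: ref 2 -> FAULT, evict 4, frames=[2,7,1,3] (faults so far: 5)
  step 6: ref 4 -> FAULT, evict 7, frames=[2,4,1,3] (faults so far: 6)
  step 7: ref 3 -> HIT, frames=[2,4,1,3] (faults so far: 6)
  step 8: ref 3 -> HIT, frames=[2,4,1,3] (faults so far: 6)
  step 9: ref 5 -> FAULT, evict 1, frames=[2,4,5,3] (faults so far: 7)
  step 10: ref 5 -> HIT, frames=[2,4,5,3] (faults so far: 7)
  step 11: ref 5 -> HIT, frames=[2,4,5,3] (faults so far: 7)
  step 12: ref 7 -> FAULT, evict 3, frames=[2,4,5,7] (faults so far: 8)
  step 13: ref 1 -> FAULT, evict 2, frames=[1,4,5,7] (faults so far: 9)
  step 14: ref 3 -> FAULT, evict 4, frames=[1,3,5,7] (faults so far: 10)
  FIFO total faults: 10
--- LRU ---
  step 0: ref 4 -> FAULT, frames=[4,-,-,-] (faults so far: 1)
  step 1: ref 7 -> FAULT, frames=[4,7,-,-] (faults so far: 2)
  step 2: ref 1 -> FAULT, frames=[4,7,1,-] (faults so far: 3)
  step 3: ref 3 -> FAULT, frames=[4,7,1,3] (faults so far: 4)
  step 4: ref 4 -> HIT, frames=[4,7,1,3] (faults so far: 4)
  step 5: ref 2 -> FAULT, evict 7, frames=[4,2,1,3] (faults so far: 5)
  step 6: ref 4 -> HIT, frames=[4,2,1,3] (faults so far: 5)
  step 7: ref 3 -> HIT, frames=[4,2,1,3] (faults so far: 5)
  step 8: ref 3 -> HIT, frames=[4,2,1,3] (faults so far: 5)
  step 9: ref 5 -> FAULT, evict 1, frames=[4,2,5,3] (faults so far: 6)
  step 10: ref 5 -> HIT, frames=[4,2,5,3] (faults so far: 6)
  step 11: ref 5 -> HIT, frames=[4,2,5,3] (faults so far: 6)
  step 12: ref 7 -> FAULT, evict 2, frames=[4,7,5,3] (faults so far: 7)
  step 13: ref 1 -> FAULT, evict 4, frames=[1,7,5,3] (faults so far: 8)
  step 14: ref 3 -> HIT, frames=[1,7,5,3] (faults so far: 8)
  LRU total faults: 8
--- Optimal ---
  step 0: ref 4 -> FAULT, frames=[4,-,-,-] (faults so far: 1)
  step 1: ref 7 -> FAULT, frames=[4,7,-,-] (faults so far: 2)
  step 2: ref 1 -> FAULT, frames=[4,7,1,-] (faults so far: 3)
  step 3: ref 3 -> FAULT, frames=[4,7,1,3] (faults so far: 4)
  step 4: ref 4 -> HIT, frames=[4,7,1,3] (faults so far: 4)
  step 5: ref 2 -> FAULT, evict 1, frames=[4,7,2,3] (faults so far: 5)
  step 6: ref 4 -> HIT, frames=[4,7,2,3] (faults so far: 5)
  step 7: ref 3 -> HIT, frames=[4,7,2,3] (faults so far: 5)
  step 8: ref 3 -> HIT, frames=[4,7,2,3] (faults so far: 5)
  step 9: ref 5 -> FAULT, evict 2, frames=[4,7,5,3] (faults so far: 6)
  step 10: ref 5 -> HIT, frames=[4,7,5,3] (faults so far: 6)
  step 11: ref 5 -> HIT, frames=[4,7,5,3] (faults so far: 6)
  step 12: ref 7 -> HIT, frames=[4,7,5,3] (faults so far: 6)
  step 13: ref 1 -> FAULT, evict 4, frames=[1,7,5,3] (faults so far: 7)
  step 14: ref 3 -> HIT, frames=[1,7,5,3] (faults so far: 7)
  Optimal total faults: 7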